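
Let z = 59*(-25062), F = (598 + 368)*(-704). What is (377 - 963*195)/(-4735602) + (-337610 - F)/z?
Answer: -112051125737/583527981843 ≈ -0.19202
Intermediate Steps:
F = -680064 (F = 966*(-704) = -680064)
z = -1478658
(377 - 963*195)/(-4735602) + (-337610 - F)/z = (377 - 963*195)/(-4735602) + (-337610 - 1*(-680064))/(-1478658) = (377 - 187785)*(-1/4735602) + (-337610 + 680064)*(-1/1478658) = -187408*(-1/4735602) + 342454*(-1/1478658) = 93704/2367801 - 171227/739329 = -112051125737/583527981843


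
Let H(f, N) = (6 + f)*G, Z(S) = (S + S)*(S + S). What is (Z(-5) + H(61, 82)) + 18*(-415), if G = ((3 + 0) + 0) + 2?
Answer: -7035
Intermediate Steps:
Z(S) = 4*S**2 (Z(S) = (2*S)*(2*S) = 4*S**2)
G = 5 (G = (3 + 0) + 2 = 3 + 2 = 5)
H(f, N) = 30 + 5*f (H(f, N) = (6 + f)*5 = 30 + 5*f)
(Z(-5) + H(61, 82)) + 18*(-415) = (4*(-5)**2 + (30 + 5*61)) + 18*(-415) = (4*25 + (30 + 305)) - 7470 = (100 + 335) - 7470 = 435 - 7470 = -7035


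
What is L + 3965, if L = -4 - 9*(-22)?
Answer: 4159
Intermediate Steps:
L = 194 (L = -4 + 198 = 194)
L + 3965 = 194 + 3965 = 4159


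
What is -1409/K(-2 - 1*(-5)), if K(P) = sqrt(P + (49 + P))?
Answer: -1409*sqrt(55)/55 ≈ -189.99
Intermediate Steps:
K(P) = sqrt(49 + 2*P)
-1409/K(-2 - 1*(-5)) = -1409/sqrt(49 + 2*(-2 - 1*(-5))) = -1409/sqrt(49 + 2*(-2 + 5)) = -1409/sqrt(49 + 2*3) = -1409/sqrt(49 + 6) = -1409*sqrt(55)/55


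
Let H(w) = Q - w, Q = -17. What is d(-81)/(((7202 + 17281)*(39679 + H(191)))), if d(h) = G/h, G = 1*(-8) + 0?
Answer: 8/78275847933 ≈ 1.0220e-10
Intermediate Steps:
G = -8 (G = -8 + 0 = -8)
d(h) = -8/h
H(w) = -17 - w
d(-81)/(((7202 + 17281)*(39679 + H(191)))) = (-8/(-81))/(((7202 + 17281)*(39679 + (-17 - 1*191)))) = (-8*(-1/81))/((24483*(39679 + (-17 - 191)))) = 8/(81*((24483*(39679 - 208)))) = 8/(81*((24483*39471))) = (8/81)/966368493 = (8/81)*(1/966368493) = 8/78275847933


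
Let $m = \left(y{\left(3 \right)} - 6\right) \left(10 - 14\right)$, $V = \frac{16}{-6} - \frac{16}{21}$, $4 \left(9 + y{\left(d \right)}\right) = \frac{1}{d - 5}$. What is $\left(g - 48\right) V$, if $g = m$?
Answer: $- \frac{300}{7} \approx -42.857$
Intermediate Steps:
$y{\left(d \right)} = -9 + \frac{1}{4 \left(-5 + d\right)}$ ($y{\left(d \right)} = -9 + \frac{1}{4 \left(d - 5\right)} = -9 + \frac{1}{4 \left(-5 + d\right)}$)
$V = - \frac{24}{7}$ ($V = 16 \left(- \frac{1}{6}\right) - \frac{16}{21} = - \frac{8}{3} - \frac{16}{21} = - \frac{24}{7} \approx -3.4286$)
$m = \frac{121}{2}$ ($m = \left(\frac{181 - 108}{4 \left(-5 + 3\right)} - 6\right) \left(10 - 14\right) = \left(\frac{181 - 108}{4 \left(-2\right)} - 6\right) \left(-4\right) = \left(\frac{1}{4} \left(- \frac{1}{2}\right) 73 - 6\right) \left(-4\right) = \left(- \frac{73}{8} - 6\right) \left(-4\right) = \left(- \frac{121}{8}\right) \left(-4\right) = \frac{121}{2} \approx 60.5$)
$g = \frac{121}{2} \approx 60.5$
$\left(g - 48\right) V = \left(\frac{121}{2} - 48\right) \left(- \frac{24}{7}\right) = \frac{25}{2} \left(- \frac{24}{7}\right) = - \frac{300}{7}$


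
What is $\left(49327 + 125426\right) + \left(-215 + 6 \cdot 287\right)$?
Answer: $176260$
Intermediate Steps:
$\left(49327 + 125426\right) + \left(-215 + 6 \cdot 287\right) = 174753 + \left(-215 + 1722\right) = 174753 + 1507 = 176260$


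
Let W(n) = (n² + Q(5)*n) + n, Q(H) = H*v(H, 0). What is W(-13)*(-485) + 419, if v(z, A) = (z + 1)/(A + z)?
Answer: -37411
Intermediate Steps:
v(z, A) = (1 + z)/(A + z)
Q(H) = 1 + H (Q(H) = H*((1 + H)/(0 + H)) = H*((1 + H)/H) = 1 + H)
W(n) = n² + 7*n (W(n) = (n² + (1 + 5)*n) + n = (n² + 6*n) + n = n² + 7*n)
W(-13)*(-485) + 419 = -13*(7 - 13)*(-485) + 419 = -13*(-6)*(-485) + 419 = 78*(-485) + 419 = -37830 + 419 = -37411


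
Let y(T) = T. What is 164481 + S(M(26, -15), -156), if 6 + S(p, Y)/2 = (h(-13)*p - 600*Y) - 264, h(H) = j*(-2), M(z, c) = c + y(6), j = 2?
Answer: 351213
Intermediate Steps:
M(z, c) = 6 + c (M(z, c) = c + 6 = 6 + c)
h(H) = -4 (h(H) = 2*(-2) = -4)
S(p, Y) = -540 - 1200*Y - 8*p (S(p, Y) = -12 + 2*((-4*p - 600*Y) - 264) = -12 + 2*((-600*Y - 4*p) - 264) = -12 + 2*(-264 - 600*Y - 4*p) = -12 + (-528 - 1200*Y - 8*p) = -540 - 1200*Y - 8*p)
164481 + S(M(26, -15), -156) = 164481 + (-540 - 1200*(-156) - 8*(6 - 15)) = 164481 + (-540 + 187200 - 8*(-9)) = 164481 + (-540 + 187200 + 72) = 164481 + 186732 = 351213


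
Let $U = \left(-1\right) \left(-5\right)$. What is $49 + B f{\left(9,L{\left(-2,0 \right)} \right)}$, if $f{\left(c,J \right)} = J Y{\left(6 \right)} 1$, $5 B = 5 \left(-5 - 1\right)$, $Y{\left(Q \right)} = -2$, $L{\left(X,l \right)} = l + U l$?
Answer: $49$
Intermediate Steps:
$U = 5$
$L{\left(X,l \right)} = 6 l$ ($L{\left(X,l \right)} = l + 5 l = 6 l$)
$B = -6$ ($B = \frac{5 \left(-5 - 1\right)}{5} = \frac{5 \left(-6\right)}{5} = \frac{1}{5} \left(-30\right) = -6$)
$f{\left(c,J \right)} = - 2 J$ ($f{\left(c,J \right)} = J \left(-2\right) 1 = - 2 J 1 = - 2 J$)
$49 + B f{\left(9,L{\left(-2,0 \right)} \right)} = 49 - 6 \left(- 2 \cdot 6 \cdot 0\right) = 49 - 6 \left(\left(-2\right) 0\right) = 49 - 0 = 49 + 0 = 49$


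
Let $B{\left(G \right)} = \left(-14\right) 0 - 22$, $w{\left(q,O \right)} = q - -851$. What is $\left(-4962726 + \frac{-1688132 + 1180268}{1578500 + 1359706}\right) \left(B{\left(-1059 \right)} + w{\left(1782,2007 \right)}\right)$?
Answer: $- \frac{6345387892547270}{489701} \approx -1.2958 \cdot 10^{10}$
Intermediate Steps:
$w{\left(q,O \right)} = 851 + q$ ($w{\left(q,O \right)} = q + 851 = 851 + q$)
$B{\left(G \right)} = -22$ ($B{\left(G \right)} = 0 - 22 = -22$)
$\left(-4962726 + \frac{-1688132 + 1180268}{1578500 + 1359706}\right) \left(B{\left(-1059 \right)} + w{\left(1782,2007 \right)}\right) = \left(-4962726 + \frac{-1688132 + 1180268}{1578500 + 1359706}\right) \left(-22 + \left(851 + 1782\right)\right) = \left(-4962726 - \frac{507864}{2938206}\right) \left(-22 + 2633\right) = \left(-4962726 - \frac{84644}{489701}\right) 2611 = \left(- \frac{2430251969570}{489701}\right) 2611 = - \frac{6345387892547270}{489701}$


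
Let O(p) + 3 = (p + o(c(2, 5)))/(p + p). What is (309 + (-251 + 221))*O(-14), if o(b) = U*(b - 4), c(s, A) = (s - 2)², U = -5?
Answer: -12555/14 ≈ -896.79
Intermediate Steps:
c(s, A) = (-2 + s)²
o(b) = 20 - 5*b (o(b) = -5*(b - 4) = -5*(-4 + b) = 20 - 5*b)
O(p) = -3 + (20 + p)/(2*p) (O(p) = -3 + (p + (20 - 5*(-2 + 2)²))/(p + p) = -3 + (p + (20 - 5*0²))/((2*p)) = -3 + (p + (20 - 5*0))*(1/(2*p)) = -3 + (p + (20 + 0))*(1/(2*p)) = -3 + (p + 20)*(1/(2*p)) = -3 + (20 + p)*(1/(2*p)) = -3 + (20 + p)/(2*p))
(309 + (-251 + 221))*O(-14) = (309 + (-251 + 221))*(-5/2 + 10/(-14)) = (309 - 30)*(-5/2 + 10*(-1/14)) = 279*(-5/2 - 5/7) = 279*(-45/14) = -12555/14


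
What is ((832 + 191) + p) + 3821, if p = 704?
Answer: 5548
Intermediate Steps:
((832 + 191) + p) + 3821 = ((832 + 191) + 704) + 3821 = (1023 + 704) + 3821 = 1727 + 3821 = 5548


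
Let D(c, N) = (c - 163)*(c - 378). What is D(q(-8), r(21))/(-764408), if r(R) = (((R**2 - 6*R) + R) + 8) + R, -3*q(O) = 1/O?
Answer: -754823/9368064 ≈ -0.080574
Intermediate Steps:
q(O) = -1/(3*O)
r(R) = 8 + R**2 - 4*R (r(R) = ((R**2 - 5*R) + 8) + R = (8 + R**2 - 5*R) + R = 8 + R**2 - 4*R)
D(c, N) = (-378 + c)*(-163 + c) (D(c, N) = (-163 + c)*(-378 + c) = (-378 + c)*(-163 + c))
D(q(-8), r(21))/(-764408) = (61614 + (-1/3/(-8))**2 - (-541)/(3*(-8)))/(-764408) = (61614 + (-1/3*(-1/8))**2 - (-541)*(-1)/(3*8))*(-1/764408) = (61614 + (1/24)**2 - 541*1/24)*(-1/764408) = (61614 + 1/576 - 541/24)*(-1/764408) = (35476681/576)*(-1/764408) = -754823/9368064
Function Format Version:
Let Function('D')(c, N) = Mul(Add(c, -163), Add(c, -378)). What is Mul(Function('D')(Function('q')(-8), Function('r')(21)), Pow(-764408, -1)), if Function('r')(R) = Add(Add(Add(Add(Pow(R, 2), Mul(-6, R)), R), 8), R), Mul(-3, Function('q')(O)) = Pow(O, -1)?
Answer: Rational(-754823, 9368064) ≈ -0.080574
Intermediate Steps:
Function('q')(O) = Mul(Rational(-1, 3), Pow(O, -1))
Function('r')(R) = Add(8, Pow(R, 2), Mul(-4, R)) (Function('r')(R) = Add(Add(Add(Pow(R, 2), Mul(-5, R)), 8), R) = Add(Add(8, Pow(R, 2), Mul(-5, R)), R) = Add(8, Pow(R, 2), Mul(-4, R)))
Function('D')(c, N) = Mul(Add(-378, c), Add(-163, c)) (Function('D')(c, N) = Mul(Add(-163, c), Add(-378, c)) = Mul(Add(-378, c), Add(-163, c)))
Mul(Function('D')(Function('q')(-8), Function('r')(21)), Pow(-764408, -1)) = Mul(Add(61614, Pow(Mul(Rational(-1, 3), Pow(-8, -1)), 2), Mul(-541, Mul(Rational(-1, 3), Pow(-8, -1)))), Pow(-764408, -1)) = Mul(Add(61614, Pow(Mul(Rational(-1, 3), Rational(-1, 8)), 2), Mul(-541, Mul(Rational(-1, 3), Rational(-1, 8)))), Rational(-1, 764408)) = Mul(Add(61614, Pow(Rational(1, 24), 2), Mul(-541, Rational(1, 24))), Rational(-1, 764408)) = Mul(Add(61614, Rational(1, 576), Rational(-541, 24)), Rational(-1, 764408)) = Mul(Rational(35476681, 576), Rational(-1, 764408)) = Rational(-754823, 9368064)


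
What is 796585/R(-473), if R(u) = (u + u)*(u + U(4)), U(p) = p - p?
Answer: 796585/447458 ≈ 1.7802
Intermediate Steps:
U(p) = 0
R(u) = 2*u**2 (R(u) = (u + u)*(u + 0) = (2*u)*u = 2*u**2)
796585/R(-473) = 796585/((2*(-473)**2)) = 796585/((2*223729)) = 796585/447458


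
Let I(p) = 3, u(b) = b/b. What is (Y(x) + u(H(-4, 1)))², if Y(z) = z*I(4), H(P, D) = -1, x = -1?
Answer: 4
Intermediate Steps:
u(b) = 1
Y(z) = 3*z (Y(z) = z*3 = 3*z)
(Y(x) + u(H(-4, 1)))² = (3*(-1) + 1)² = (-3 + 1)² = (-2)² = 4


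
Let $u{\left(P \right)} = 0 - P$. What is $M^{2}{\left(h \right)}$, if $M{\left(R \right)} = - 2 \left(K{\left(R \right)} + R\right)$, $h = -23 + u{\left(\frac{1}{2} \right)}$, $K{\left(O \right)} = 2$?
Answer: $1849$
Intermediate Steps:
$u{\left(P \right)} = - P$
$h = - \frac{47}{2}$ ($h = -23 - \frac{1}{2} = - \frac{47}{2} \approx -23.5$)
$M{\left(R \right)} = -4 - 2 R$ ($M{\left(R \right)} = - 2 \left(2 + R\right) = -4 - 2 R$)
$M^{2}{\left(h \right)} = \left(-4 - -47\right)^{2} = \left(-4 + 47\right)^{2} = 43^{2} = 1849$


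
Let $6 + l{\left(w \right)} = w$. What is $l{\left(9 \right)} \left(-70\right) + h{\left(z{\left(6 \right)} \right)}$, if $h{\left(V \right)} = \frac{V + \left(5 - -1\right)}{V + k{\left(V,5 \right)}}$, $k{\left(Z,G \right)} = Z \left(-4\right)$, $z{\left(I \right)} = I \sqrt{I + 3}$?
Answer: $- \frac{1894}{9} \approx -210.44$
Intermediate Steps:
$l{\left(w \right)} = -6 + w$
$z{\left(I \right)} = I \sqrt{3 + I}$
$k{\left(Z,G \right)} = - 4 Z$
$h{\left(V \right)} = - \frac{6 + V}{3 V}$ ($h{\left(V \right)} = \frac{V + \left(5 - -1\right)}{V - 4 V} = \frac{V + \left(5 + 1\right)}{\left(-3\right) V} = \left(V + 6\right) \left(- \frac{1}{3 V}\right) = \left(6 + V\right) \left(- \frac{1}{3 V}\right) = - \frac{6 + V}{3 V}$)
$l{\left(9 \right)} \left(-70\right) + h{\left(z{\left(6 \right)} \right)} = \left(-6 + 9\right) \left(-70\right) + \frac{-6 - 6 \sqrt{3 + 6}}{3 \cdot 6 \sqrt{3 + 6}} = 3 \left(-70\right) + \frac{-6 - 6 \sqrt{9}}{3 \cdot 6 \sqrt{9}} = -210 + \frac{-6 - 6 \cdot 3}{3 \cdot 6 \cdot 3} = -210 + \frac{-6 - 18}{3 \cdot 18} = -210 + \frac{1}{3} \cdot \frac{1}{18} \left(-6 - 18\right) = -210 + \frac{1}{3} \cdot \frac{1}{18} \left(-24\right) = -210 - \frac{4}{9} = - \frac{1894}{9}$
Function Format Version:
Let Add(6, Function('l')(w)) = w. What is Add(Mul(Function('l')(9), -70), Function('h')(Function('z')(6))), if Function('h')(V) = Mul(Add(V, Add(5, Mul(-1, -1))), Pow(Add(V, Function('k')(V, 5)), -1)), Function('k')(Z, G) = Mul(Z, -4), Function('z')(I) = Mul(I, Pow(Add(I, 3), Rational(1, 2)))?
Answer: Rational(-1894, 9) ≈ -210.44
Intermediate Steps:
Function('l')(w) = Add(-6, w)
Function('z')(I) = Mul(I, Pow(Add(3, I), Rational(1, 2)))
Function('k')(Z, G) = Mul(-4, Z)
Function('h')(V) = Mul(Rational(-1, 3), Pow(V, -1), Add(6, V)) (Function('h')(V) = Mul(Add(V, Add(5, Mul(-1, -1))), Pow(Add(V, Mul(-4, V)), -1)) = Mul(Add(V, Add(5, 1)), Pow(Mul(-3, V), -1)) = Mul(Add(V, 6), Mul(Rational(-1, 3), Pow(V, -1))) = Mul(Add(6, V), Mul(Rational(-1, 3), Pow(V, -1))) = Mul(Rational(-1, 3), Pow(V, -1), Add(6, V)))
Add(Mul(Function('l')(9), -70), Function('h')(Function('z')(6))) = Add(Mul(Add(-6, 9), -70), Mul(Rational(1, 3), Pow(Mul(6, Pow(Add(3, 6), Rational(1, 2))), -1), Add(-6, Mul(-1, Mul(6, Pow(Add(3, 6), Rational(1, 2))))))) = Add(Mul(3, -70), Mul(Rational(1, 3), Pow(Mul(6, Pow(9, Rational(1, 2))), -1), Add(-6, Mul(-1, Mul(6, Pow(9, Rational(1, 2))))))) = Add(-210, Mul(Rational(1, 3), Pow(Mul(6, 3), -1), Add(-6, Mul(-1, Mul(6, 3))))) = Add(-210, Mul(Rational(1, 3), Pow(18, -1), Add(-6, Mul(-1, 18)))) = Add(-210, Mul(Rational(1, 3), Rational(1, 18), Add(-6, -18))) = Add(-210, Mul(Rational(1, 3), Rational(1, 18), -24)) = Add(-210, Rational(-4, 9)) = Rational(-1894, 9)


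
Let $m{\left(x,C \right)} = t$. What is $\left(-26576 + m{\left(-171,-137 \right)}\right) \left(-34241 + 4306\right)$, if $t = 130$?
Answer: $791661010$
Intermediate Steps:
$m{\left(x,C \right)} = 130$
$\left(-26576 + m{\left(-171,-137 \right)}\right) \left(-34241 + 4306\right) = \left(-26576 + 130\right) \left(-34241 + 4306\right) = \left(-26446\right) \left(-29935\right) = 791661010$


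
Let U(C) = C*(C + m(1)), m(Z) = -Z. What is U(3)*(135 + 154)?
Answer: 1734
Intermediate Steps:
U(C) = C*(-1 + C) (U(C) = C*(C - 1*1) = C*(C - 1) = C*(-1 + C))
U(3)*(135 + 154) = (3*(-1 + 3))*(135 + 154) = (3*2)*289 = 6*289 = 1734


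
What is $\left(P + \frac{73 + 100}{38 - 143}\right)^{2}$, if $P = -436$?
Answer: $\frac{2111678209}{11025} \approx 1.9154 \cdot 10^{5}$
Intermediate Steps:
$\left(P + \frac{73 + 100}{38 - 143}\right)^{2} = \left(-436 + \frac{73 + 100}{38 - 143}\right)^{2} = \left(-436 + \frac{173}{-105}\right)^{2} = \left(-436 + 173 \left(- \frac{1}{105}\right)\right)^{2} = \left(-436 - \frac{173}{105}\right)^{2} = \left(- \frac{45953}{105}\right)^{2} = \frac{2111678209}{11025}$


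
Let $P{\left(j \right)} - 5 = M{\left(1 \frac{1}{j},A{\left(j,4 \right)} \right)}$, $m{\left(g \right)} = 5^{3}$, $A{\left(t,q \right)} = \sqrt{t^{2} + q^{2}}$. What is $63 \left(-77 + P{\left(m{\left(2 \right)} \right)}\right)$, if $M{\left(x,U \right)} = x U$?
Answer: $-4536 + \frac{63 \sqrt{15641}}{125} \approx -4473.0$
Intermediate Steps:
$A{\left(t,q \right)} = \sqrt{q^{2} + t^{2}}$
$m{\left(g \right)} = 125$
$M{\left(x,U \right)} = U x$
$P{\left(j \right)} = 5 + \frac{\sqrt{16 + j^{2}}}{j}$ ($P{\left(j \right)} = 5 + \sqrt{4^{2} + j^{2}} \cdot 1 \frac{1}{j} = 5 + \frac{\sqrt{16 + j^{2}}}{j}$)
$63 \left(-77 + P{\left(m{\left(2 \right)} \right)}\right) = 63 \left(-77 + \left(5 + \frac{\sqrt{16 + 125^{2}}}{125}\right)\right) = 63 \left(-77 + \left(5 + \frac{\sqrt{16 + 15625}}{125}\right)\right) = 63 \left(-77 + \left(5 + \frac{\sqrt{15641}}{125}\right)\right) = 63 \left(-72 + \frac{\sqrt{15641}}{125}\right) = -4536 + \frac{63 \sqrt{15641}}{125}$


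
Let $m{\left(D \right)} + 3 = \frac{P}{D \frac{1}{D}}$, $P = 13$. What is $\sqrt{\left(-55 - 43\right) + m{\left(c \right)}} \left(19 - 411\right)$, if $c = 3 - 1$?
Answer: $- 784 i \sqrt{22} \approx - 3677.3 i$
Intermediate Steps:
$c = 2$ ($c = 3 - 1 = 2$)
$m{\left(D \right)} = 10$ ($m{\left(D \right)} = -3 + \frac{13}{D \frac{1}{D}} = -3 + \frac{13}{1} = -3 + 13 \cdot 1 = -3 + 13 = 10$)
$\sqrt{\left(-55 - 43\right) + m{\left(c \right)}} \left(19 - 411\right) = \sqrt{\left(-55 - 43\right) + 10} \left(19 - 411\right) = \sqrt{-98 + 10} \left(-392\right) = \sqrt{-88} \left(-392\right) = 2 i \sqrt{22} \left(-392\right) = - 784 i \sqrt{22}$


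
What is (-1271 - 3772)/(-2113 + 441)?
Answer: 5043/1672 ≈ 3.0161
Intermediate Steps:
(-1271 - 3772)/(-2113 + 441) = -5043/(-1672) = -5043*(-1/1672) = 5043/1672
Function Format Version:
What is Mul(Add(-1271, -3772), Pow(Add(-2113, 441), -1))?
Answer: Rational(5043, 1672) ≈ 3.0161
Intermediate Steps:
Mul(Add(-1271, -3772), Pow(Add(-2113, 441), -1)) = Mul(-5043, Pow(-1672, -1)) = Mul(-5043, Rational(-1, 1672)) = Rational(5043, 1672)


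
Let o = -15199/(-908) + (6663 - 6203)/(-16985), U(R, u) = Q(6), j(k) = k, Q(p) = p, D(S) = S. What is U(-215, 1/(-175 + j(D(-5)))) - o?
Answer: -33040611/3084476 ≈ -10.712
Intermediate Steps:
U(R, u) = 6
o = 51547467/3084476 (o = -15199*(-1/908) + 460*(-1/16985) = 15199/908 - 92/3397 = 51547467/3084476 ≈ 16.712)
U(-215, 1/(-175 + j(D(-5)))) - o = 6 - 1*51547467/3084476 = 6 - 51547467/3084476 = -33040611/3084476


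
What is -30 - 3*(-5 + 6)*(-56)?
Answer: 138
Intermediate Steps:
-30 - 3*(-5 + 6)*(-56) = -30 - 3*1*(-56) = -30 - 3*(-56) = -30 + 168 = 138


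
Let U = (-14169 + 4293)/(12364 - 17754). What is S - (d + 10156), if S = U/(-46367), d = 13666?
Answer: -2976774851368/124959065 ≈ -23822.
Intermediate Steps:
U = 4938/2695 (U = -9876/(-5390) = -9876*(-1/5390) = 4938/2695 ≈ 1.8323)
S = -4938/124959065 (S = (4938/2695)/(-46367) = (4938/2695)*(-1/46367) = -4938/124959065 ≈ -3.9517e-5)
S - (d + 10156) = -4938/124959065 - (13666 + 10156) = -4938/124959065 - 1*23822 = -4938/124959065 - 23822 = -2976774851368/124959065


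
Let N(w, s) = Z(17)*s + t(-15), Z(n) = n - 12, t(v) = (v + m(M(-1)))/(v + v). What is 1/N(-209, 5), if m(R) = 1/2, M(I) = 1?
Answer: 60/1529 ≈ 0.039241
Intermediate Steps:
m(R) = ½
t(v) = (½ + v)/(2*v) (t(v) = (v + ½)/(v + v) = (½ + v)/((2*v)) = (½ + v)*(1/(2*v)) = (½ + v)/(2*v))
Z(n) = -12 + n
N(w, s) = 29/60 + 5*s (N(w, s) = (-12 + 17)*s + (¼)*(1 + 2*(-15))/(-15) = 5*s + (¼)*(-1/15)*(1 - 30) = 5*s + (¼)*(-1/15)*(-29) = 5*s + 29/60 = 29/60 + 5*s)
1/N(-209, 5) = 1/(29/60 + 5*5) = 1/(29/60 + 25) = 1/(1529/60) = 60/1529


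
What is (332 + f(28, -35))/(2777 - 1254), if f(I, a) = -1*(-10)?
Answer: 342/1523 ≈ 0.22456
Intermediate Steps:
f(I, a) = 10
(332 + f(28, -35))/(2777 - 1254) = (332 + 10)/(2777 - 1254) = 342/1523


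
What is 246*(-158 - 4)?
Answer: -39852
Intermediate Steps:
246*(-158 - 4) = 246*(-162) = -39852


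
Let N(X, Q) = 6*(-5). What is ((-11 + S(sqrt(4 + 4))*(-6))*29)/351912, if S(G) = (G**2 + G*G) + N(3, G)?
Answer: 2117/351912 ≈ 0.0060157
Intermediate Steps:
N(X, Q) = -30
S(G) = -30 + 2*G**2 (S(G) = (G**2 + G*G) - 30 = (G**2 + G**2) - 30 = 2*G**2 - 30 = -30 + 2*G**2)
((-11 + S(sqrt(4 + 4))*(-6))*29)/351912 = ((-11 + (-30 + 2*(sqrt(4 + 4))**2)*(-6))*29)/351912 = ((-11 + (-30 + 2*(sqrt(8))**2)*(-6))*29)*(1/351912) = ((-11 + (-30 + 2*(2*sqrt(2))**2)*(-6))*29)*(1/351912) = ((-11 + (-30 + 2*8)*(-6))*29)*(1/351912) = ((-11 + (-30 + 16)*(-6))*29)*(1/351912) = ((-11 - 14*(-6))*29)*(1/351912) = ((-11 + 84)*29)*(1/351912) = (73*29)*(1/351912) = 2117*(1/351912) = 2117/351912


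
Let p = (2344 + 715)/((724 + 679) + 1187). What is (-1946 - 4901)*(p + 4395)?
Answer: -11137241189/370 ≈ -3.0101e+7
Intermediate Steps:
p = 437/370 (p = 3059/(1403 + 1187) = 3059/2590 = 3059*(1/2590) = 437/370 ≈ 1.1811)
(-1946 - 4901)*(p + 4395) = (-1946 - 4901)*(437/370 + 4395) = -6847*1626587/370 = -11137241189/370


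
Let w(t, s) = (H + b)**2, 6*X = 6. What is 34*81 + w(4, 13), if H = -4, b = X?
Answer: 2763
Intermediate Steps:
X = 1 (X = (1/6)*6 = 1)
b = 1
w(t, s) = 9 (w(t, s) = (-4 + 1)**2 = (-3)**2 = 9)
34*81 + w(4, 13) = 34*81 + 9 = 2754 + 9 = 2763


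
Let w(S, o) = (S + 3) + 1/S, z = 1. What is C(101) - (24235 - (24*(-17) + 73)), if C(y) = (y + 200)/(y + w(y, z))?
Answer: -72673717/2958 ≈ -24569.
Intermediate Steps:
w(S, o) = 3 + S + 1/S (w(S, o) = (3 + S) + 1/S = 3 + S + 1/S)
C(y) = (200 + y)/(3 + 1/y + 2*y) (C(y) = (y + 200)/(y + (3 + y + 1/y)) = (200 + y)/(3 + 1/y + 2*y))
C(101) - (24235 - (24*(-17) + 73)) = 101*(200 + 101)/(1 + 101² + 101*(3 + 101)) - (24235 - (24*(-17) + 73)) = 101*301/(1 + 10201 + 101*104) - (24235 - (-408 + 73)) = 101*301/(1 + 10201 + 10504) - (24235 - 1*(-335)) = 101*301/20706 - (24235 + 335) = 101*(1/20706)*301 - 1*24570 = 4343/2958 - 24570 = -72673717/2958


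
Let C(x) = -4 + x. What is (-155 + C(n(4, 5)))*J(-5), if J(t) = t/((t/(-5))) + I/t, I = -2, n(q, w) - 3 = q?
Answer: 3496/5 ≈ 699.20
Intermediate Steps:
n(q, w) = 3 + q
J(t) = -5 - 2/t (J(t) = t/((t/(-5))) - 2/t = t/((t*(-⅕))) - 2/t = t/((-t/5)) - 2/t = t*(-5/t) - 2/t = -5 - 2/t)
(-155 + C(n(4, 5)))*J(-5) = (-155 + (-4 + (3 + 4)))*(-5 - 2/(-5)) = (-155 + (-4 + 7))*(-5 - 2*(-⅕)) = (-155 + 3)*(-5 + ⅖) = -152*(-23/5) = 3496/5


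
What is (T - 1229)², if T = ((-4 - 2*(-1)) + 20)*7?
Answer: 1216609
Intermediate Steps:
T = 126 (T = ((-4 + 2) + 20)*7 = (-2 + 20)*7 = 18*7 = 126)
(T - 1229)² = (126 - 1229)² = (-1103)² = 1216609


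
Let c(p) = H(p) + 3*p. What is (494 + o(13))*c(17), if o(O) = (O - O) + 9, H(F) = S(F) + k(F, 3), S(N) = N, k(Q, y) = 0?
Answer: 34204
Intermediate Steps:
H(F) = F (H(F) = F + 0 = F)
c(p) = 4*p (c(p) = p + 3*p = 4*p)
o(O) = 9 (o(O) = 0 + 9 = 9)
(494 + o(13))*c(17) = (494 + 9)*(4*17) = 503*68 = 34204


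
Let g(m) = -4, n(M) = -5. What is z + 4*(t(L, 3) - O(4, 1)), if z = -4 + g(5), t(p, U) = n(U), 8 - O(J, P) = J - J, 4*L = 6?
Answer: -60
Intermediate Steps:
L = 3/2 (L = (¼)*6 = 3/2 ≈ 1.5000)
O(J, P) = 8 (O(J, P) = 8 - (J - J) = 8 - 1*0 = 8 + 0 = 8)
t(p, U) = -5
z = -8 (z = -4 - 4 = -8)
z + 4*(t(L, 3) - O(4, 1)) = -8 + 4*(-5 - 1*8) = -8 + 4*(-5 - 8) = -8 + 4*(-13) = -8 - 52 = -60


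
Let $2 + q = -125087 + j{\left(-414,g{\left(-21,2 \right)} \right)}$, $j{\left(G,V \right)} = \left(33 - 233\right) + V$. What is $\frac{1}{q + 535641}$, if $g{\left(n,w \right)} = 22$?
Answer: $\frac{1}{410374} \approx 2.4368 \cdot 10^{-6}$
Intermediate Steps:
$j{\left(G,V \right)} = -200 + V$
$q = -125267$ ($q = -2 + \left(-125087 + \left(-200 + 22\right)\right) = -2 - 125265 = -125267$)
$\frac{1}{q + 535641} = \frac{1}{-125267 + 535641} = \frac{1}{410374}$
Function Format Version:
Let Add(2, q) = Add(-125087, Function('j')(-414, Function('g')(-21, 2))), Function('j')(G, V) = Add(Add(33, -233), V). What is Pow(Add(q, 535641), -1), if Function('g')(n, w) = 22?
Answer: Rational(1, 410374) ≈ 2.4368e-6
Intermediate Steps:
Function('j')(G, V) = Add(-200, V)
q = -125267 (q = Add(-2, Add(-125087, Add(-200, 22))) = Add(-2, Add(-125087, -178)) = Add(-2, -125265) = -125267)
Pow(Add(q, 535641), -1) = Pow(Add(-125267, 535641), -1) = Pow(410374, -1) = Rational(1, 410374)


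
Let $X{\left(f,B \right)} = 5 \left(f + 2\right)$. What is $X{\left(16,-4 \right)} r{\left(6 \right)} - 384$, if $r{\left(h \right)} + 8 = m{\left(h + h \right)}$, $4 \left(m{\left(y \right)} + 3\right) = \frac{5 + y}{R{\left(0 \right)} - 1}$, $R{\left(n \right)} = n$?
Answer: $- \frac{3513}{2} \approx -1756.5$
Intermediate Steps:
$X{\left(f,B \right)} = 10 + 5 f$ ($X{\left(f,B \right)} = 5 \left(2 + f\right) = 10 + 5 f$)
$m{\left(y \right)} = - \frac{17}{4} - \frac{y}{4}$ ($m{\left(y \right)} = -3 + \frac{\left(5 + y\right) \frac{1}{0 - 1}}{4} = -3 + \frac{\left(5 + y\right) \frac{1}{-1}}{4} = -3 + \frac{\left(5 + y\right) \left(-1\right)}{4} = -3 + \frac{-5 - y}{4} = -3 - \left(\frac{5}{4} + \frac{y}{4}\right) = - \frac{17}{4} - \frac{y}{4}$)
$r{\left(h \right)} = - \frac{49}{4} - \frac{h}{2}$ ($r{\left(h \right)} = -8 - \left(\frac{17}{4} + \frac{h + h}{4}\right) = -8 - \left(\frac{17}{4} + \frac{2 h}{4}\right) = -8 - \left(\frac{17}{4} + \frac{h}{2}\right) = - \frac{49}{4} - \frac{h}{2}$)
$X{\left(16,-4 \right)} r{\left(6 \right)} - 384 = \left(10 + 5 \cdot 16\right) \left(- \frac{49}{4} - 3\right) - 384 = \left(10 + 80\right) \left(- \frac{49}{4} - 3\right) - 384 = 90 \left(- \frac{61}{4}\right) - 384 = - \frac{2745}{2} - 384 = - \frac{3513}{2}$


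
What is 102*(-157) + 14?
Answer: -16000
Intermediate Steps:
102*(-157) + 14 = -16014 + 14 = -16000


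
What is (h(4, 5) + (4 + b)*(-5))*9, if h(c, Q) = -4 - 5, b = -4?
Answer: -81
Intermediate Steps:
h(c, Q) = -9
(h(4, 5) + (4 + b)*(-5))*9 = (-9 + (4 - 4)*(-5))*9 = (-9 + 0*(-5))*9 = (-9 + 0)*9 = -9*9 = -81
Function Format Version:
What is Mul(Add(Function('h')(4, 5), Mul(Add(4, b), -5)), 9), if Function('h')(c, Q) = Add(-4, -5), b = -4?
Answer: -81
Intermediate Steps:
Function('h')(c, Q) = -9
Mul(Add(Function('h')(4, 5), Mul(Add(4, b), -5)), 9) = Mul(Add(-9, Mul(Add(4, -4), -5)), 9) = Mul(Add(-9, Mul(0, -5)), 9) = Mul(Add(-9, 0), 9) = Mul(-9, 9) = -81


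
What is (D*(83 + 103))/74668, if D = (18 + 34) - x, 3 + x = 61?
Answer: -279/18667 ≈ -0.014946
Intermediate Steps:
x = 58 (x = -3 + 61 = 58)
D = -6 (D = (18 + 34) - 1*58 = 52 - 58 = -6)
(D*(83 + 103))/74668 = -6*(83 + 103)/74668 = -6*186*(1/74668) = -1116*1/74668 = -279/18667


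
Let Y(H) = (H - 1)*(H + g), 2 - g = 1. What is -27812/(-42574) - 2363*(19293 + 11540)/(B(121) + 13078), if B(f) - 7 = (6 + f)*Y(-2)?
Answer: -1550749055577/286650742 ≈ -5409.9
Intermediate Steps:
g = 1 (g = 2 - 1*1 = 2 - 1 = 1)
Y(H) = (1 + H)*(-1 + H) (Y(H) = (H - 1)*(H + 1) = (-1 + H)*(1 + H) = (1 + H)*(-1 + H))
B(f) = 25 + 3*f (B(f) = 7 + (6 + f)*(-1 + (-2)**2) = 7 + (6 + f)*(-1 + 4) = 7 + (6 + f)*3 = 7 + (18 + 3*f) = 25 + 3*f)
-27812/(-42574) - 2363*(19293 + 11540)/(B(121) + 13078) = -27812/(-42574) - 2363*(19293 + 11540)/((25 + 3*121) + 13078) = -27812*(-1/42574) - 2363*30833/((25 + 363) + 13078) = 13906/21287 - 2363*30833/(388 + 13078) = 13906/21287 - 2363/(13466*(1/30833)) = 13906/21287 - 2363/13466/30833 = 13906/21287 - 2363*30833/13466 = 13906/21287 - 72858379/13466 = -1550749055577/286650742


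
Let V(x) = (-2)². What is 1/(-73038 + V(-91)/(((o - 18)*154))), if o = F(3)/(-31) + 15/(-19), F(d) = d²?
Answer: -432663/31600840783 ≈ -1.3692e-5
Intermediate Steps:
V(x) = 4
o = -636/589 (o = 3²/(-31) + 15/(-19) = 9*(-1/31) + 15*(-1/19) = -9/31 - 15/19 = -636/589 ≈ -1.0798)
1/(-73038 + V(-91)/(((o - 18)*154))) = 1/(-73038 + 4/(((-636/589 - 18)*154))) = 1/(-73038 + 4/((-11238/589*154))) = 1/(-73038 + 4/(-1730652/589)) = 1/(-73038 + 4*(-589/1730652)) = 1/(-73038 - 589/432663) = 1/(-31600840783/432663) = -432663/31600840783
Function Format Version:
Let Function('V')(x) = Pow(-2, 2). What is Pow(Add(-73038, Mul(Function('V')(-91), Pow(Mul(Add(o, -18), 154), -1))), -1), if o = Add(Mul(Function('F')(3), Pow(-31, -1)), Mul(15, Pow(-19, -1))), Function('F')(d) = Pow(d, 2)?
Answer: Rational(-432663, 31600840783) ≈ -1.3692e-5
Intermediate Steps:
Function('V')(x) = 4
o = Rational(-636, 589) (o = Add(Mul(Pow(3, 2), Pow(-31, -1)), Mul(15, Pow(-19, -1))) = Add(Mul(9, Rational(-1, 31)), Mul(15, Rational(-1, 19))) = Add(Rational(-9, 31), Rational(-15, 19)) = Rational(-636, 589) ≈ -1.0798)
Pow(Add(-73038, Mul(Function('V')(-91), Pow(Mul(Add(o, -18), 154), -1))), -1) = Pow(Add(-73038, Mul(4, Pow(Mul(Add(Rational(-636, 589), -18), 154), -1))), -1) = Pow(Add(-73038, Mul(4, Pow(Mul(Rational(-11238, 589), 154), -1))), -1) = Pow(Add(-73038, Mul(4, Pow(Rational(-1730652, 589), -1))), -1) = Pow(Add(-73038, Mul(4, Rational(-589, 1730652))), -1) = Pow(Add(-73038, Rational(-589, 432663)), -1) = Pow(Rational(-31600840783, 432663), -1) = Rational(-432663, 31600840783)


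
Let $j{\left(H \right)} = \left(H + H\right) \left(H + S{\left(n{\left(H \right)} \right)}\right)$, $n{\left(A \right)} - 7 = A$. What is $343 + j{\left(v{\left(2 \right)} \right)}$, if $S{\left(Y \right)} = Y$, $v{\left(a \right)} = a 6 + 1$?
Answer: $1201$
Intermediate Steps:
$v{\left(a \right)} = 1 + 6 a$ ($v{\left(a \right)} = 6 a + 1 = 1 + 6 a$)
$n{\left(A \right)} = 7 + A$
$j{\left(H \right)} = 2 H \left(7 + 2 H\right)$ ($j{\left(H \right)} = \left(H + H\right) \left(H + \left(7 + H\right)\right) = 2 H \left(7 + 2 H\right)$)
$343 + j{\left(v{\left(2 \right)} \right)} = 343 + 2 \left(1 + 6 \cdot 2\right) \left(7 + 2 \left(1 + 6 \cdot 2\right)\right) = 343 + 2 \left(1 + 12\right) \left(7 + 2 \left(1 + 12\right)\right) = 343 + 2 \cdot 13 \left(7 + 2 \cdot 13\right) = 343 + 2 \cdot 13 \left(7 + 26\right) = 343 + 2 \cdot 13 \cdot 33 = 343 + 858 = 1201$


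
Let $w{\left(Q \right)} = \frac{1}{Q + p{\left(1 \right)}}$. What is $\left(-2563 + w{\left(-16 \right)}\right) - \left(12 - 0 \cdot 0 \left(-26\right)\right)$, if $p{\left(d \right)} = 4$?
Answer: $- \frac{30901}{12} \approx -2575.1$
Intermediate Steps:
$w{\left(Q \right)} = \frac{1}{4 + Q}$ ($w{\left(Q \right)} = \frac{1}{Q + 4} = \frac{1}{4 + Q}$)
$\left(-2563 + w{\left(-16 \right)}\right) - \left(12 - 0 \cdot 0 \left(-26\right)\right) = \left(-2563 + \frac{1}{4 - 16}\right) - \left(12 - 0 \cdot 0 \left(-26\right)\right) = \left(-2563 + \frac{1}{-12}\right) + \left(-12 + 0 \left(-26\right)\right) = \left(-2563 - \frac{1}{12}\right) + \left(-12 + 0\right) = - \frac{30757}{12} - 12 = - \frac{30901}{12}$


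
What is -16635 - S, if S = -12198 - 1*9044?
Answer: 4607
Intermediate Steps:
S = -21242 (S = -12198 - 9044 = -21242)
-16635 - S = -16635 - 1*(-21242) = -16635 + 21242 = 4607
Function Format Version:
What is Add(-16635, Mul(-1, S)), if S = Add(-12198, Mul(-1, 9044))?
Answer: 4607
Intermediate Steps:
S = -21242 (S = Add(-12198, -9044) = -21242)
Add(-16635, Mul(-1, S)) = Add(-16635, Mul(-1, -21242)) = Add(-16635, 21242) = 4607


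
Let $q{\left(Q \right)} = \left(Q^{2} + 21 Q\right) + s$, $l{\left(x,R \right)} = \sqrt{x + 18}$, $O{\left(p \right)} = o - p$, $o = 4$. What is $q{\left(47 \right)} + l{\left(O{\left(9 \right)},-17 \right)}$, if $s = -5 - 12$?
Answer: $3179 + \sqrt{13} \approx 3182.6$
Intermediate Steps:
$s = -17$ ($s = -5 - 12 = -17$)
$O{\left(p \right)} = 4 - p$
$l{\left(x,R \right)} = \sqrt{18 + x}$
$q{\left(Q \right)} = -17 + Q^{2} + 21 Q$ ($q{\left(Q \right)} = \left(Q^{2} + 21 Q\right) - 17 = -17 + Q^{2} + 21 Q$)
$q{\left(47 \right)} + l{\left(O{\left(9 \right)},-17 \right)} = \left(-17 + 47^{2} + 21 \cdot 47\right) + \sqrt{18 + \left(4 - 9\right)} = \left(-17 + 2209 + 987\right) + \sqrt{18 + \left(4 - 9\right)} = 3179 + \sqrt{18 - 5} = 3179 + \sqrt{13}$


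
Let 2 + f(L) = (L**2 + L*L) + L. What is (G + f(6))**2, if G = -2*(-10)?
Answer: 9216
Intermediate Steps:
f(L) = -2 + L + 2*L**2 (f(L) = -2 + ((L**2 + L*L) + L) = -2 + ((L**2 + L**2) + L) = -2 + (2*L**2 + L) = -2 + (L + 2*L**2) = -2 + L + 2*L**2)
G = 20
(G + f(6))**2 = (20 + (-2 + 6 + 2*6**2))**2 = (20 + (-2 + 6 + 2*36))**2 = (20 + (-2 + 6 + 72))**2 = (20 + 76)**2 = 96**2 = 9216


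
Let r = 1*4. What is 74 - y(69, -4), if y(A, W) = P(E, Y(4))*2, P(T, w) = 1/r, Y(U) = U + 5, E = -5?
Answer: 147/2 ≈ 73.500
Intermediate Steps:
Y(U) = 5 + U
r = 4
P(T, w) = ¼ (P(T, w) = 1/4 = ¼)
y(A, W) = ½ (y(A, W) = (¼)*2 = ½)
74 - y(69, -4) = 74 - 1*½ = 74 - ½ = 147/2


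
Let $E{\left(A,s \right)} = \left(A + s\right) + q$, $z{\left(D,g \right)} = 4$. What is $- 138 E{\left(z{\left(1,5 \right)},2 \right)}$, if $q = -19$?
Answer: $1794$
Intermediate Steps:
$E{\left(A,s \right)} = -19 + A + s$ ($E{\left(A,s \right)} = \left(A + s\right) - 19 = -19 + A + s$)
$- 138 E{\left(z{\left(1,5 \right)},2 \right)} = - 138 \left(-19 + 4 + 2\right) = \left(-138\right) \left(-13\right) = 1794$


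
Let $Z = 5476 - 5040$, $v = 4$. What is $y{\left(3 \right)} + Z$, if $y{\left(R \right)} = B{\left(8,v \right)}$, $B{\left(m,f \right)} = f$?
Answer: $440$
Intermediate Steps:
$y{\left(R \right)} = 4$
$Z = 436$
$y{\left(3 \right)} + Z = 4 + 436 = 440$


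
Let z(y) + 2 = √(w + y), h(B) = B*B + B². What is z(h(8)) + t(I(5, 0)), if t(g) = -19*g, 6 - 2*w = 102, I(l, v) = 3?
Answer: -59 + 4*√5 ≈ -50.056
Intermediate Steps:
h(B) = 2*B² (h(B) = B² + B² = 2*B²)
w = -48 (w = 3 - ½*102 = 3 - 51 = -48)
z(y) = -2 + √(-48 + y)
z(h(8)) + t(I(5, 0)) = (-2 + √(-48 + 2*8²)) - 19*3 = (-2 + √(-48 + 2*64)) - 57 = (-2 + √(-48 + 128)) - 57 = (-2 + √80) - 57 = (-2 + 4*√5) - 57 = -59 + 4*√5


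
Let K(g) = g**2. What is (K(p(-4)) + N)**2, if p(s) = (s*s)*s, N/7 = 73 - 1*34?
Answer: 19088161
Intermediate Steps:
N = 273 (N = 7*(73 - 1*34) = 7*(73 - 34) = 7*39 = 273)
p(s) = s**3 (p(s) = s**2*s = s**3)
(K(p(-4)) + N)**2 = (((-4)**3)**2 + 273)**2 = ((-64)**2 + 273)**2 = (4096 + 273)**2 = 4369**2 = 19088161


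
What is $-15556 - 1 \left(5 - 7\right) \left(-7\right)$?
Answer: $-15570$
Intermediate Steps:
$-15556 - 1 \left(5 - 7\right) \left(-7\right) = -15556 - 1 \left(-2\right) \left(-7\right) = -15556 - \left(-2\right) \left(-7\right) = -15556 - 14 = -15570$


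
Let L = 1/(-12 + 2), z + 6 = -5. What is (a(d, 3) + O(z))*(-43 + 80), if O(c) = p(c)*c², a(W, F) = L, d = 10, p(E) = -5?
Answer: -223887/10 ≈ -22389.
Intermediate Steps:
z = -11 (z = -6 - 5 = -11)
L = -⅒ (L = 1/(-10) = -⅒ ≈ -0.10000)
a(W, F) = -⅒
O(c) = -5*c²
(a(d, 3) + O(z))*(-43 + 80) = (-⅒ - 5*(-11)²)*(-43 + 80) = (-⅒ - 5*121)*37 = (-⅒ - 605)*37 = -6051/10*37 = -223887/10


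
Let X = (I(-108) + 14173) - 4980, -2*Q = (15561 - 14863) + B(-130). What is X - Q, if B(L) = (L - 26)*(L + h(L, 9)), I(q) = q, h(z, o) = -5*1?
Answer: 19964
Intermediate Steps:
h(z, o) = -5
B(L) = (-26 + L)*(-5 + L) (B(L) = (L - 26)*(L - 5) = (-26 + L)*(-5 + L))
Q = -10879 (Q = -((15561 - 14863) + (130 + (-130)² - 31*(-130)))/2 = -(698 + (130 + 16900 + 4030))/2 = -(698 + 21060)/2 = -½*21758 = -10879)
X = 9085 (X = (-108 + 14173) - 4980 = 14065 - 4980 = 9085)
X - Q = 9085 - 1*(-10879) = 9085 + 10879 = 19964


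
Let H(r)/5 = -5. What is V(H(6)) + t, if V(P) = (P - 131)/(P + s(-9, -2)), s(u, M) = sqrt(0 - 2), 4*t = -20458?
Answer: -2135261/418 + 52*I*sqrt(2)/209 ≈ -5108.3 + 0.35186*I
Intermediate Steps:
t = -10229/2 (t = (1/4)*(-20458) = -10229/2 ≈ -5114.5)
s(u, M) = I*sqrt(2) (s(u, M) = sqrt(-2) = I*sqrt(2))
H(r) = -25 (H(r) = 5*(-5) = -25)
V(P) = (-131 + P)/(P + I*sqrt(2)) (V(P) = (P - 131)/(P + I*sqrt(2)) = (-131 + P)/(P + I*sqrt(2)))
V(H(6)) + t = (-131 - 25)/(-25 + I*sqrt(2)) - 10229/2 = -156/(-25 + I*sqrt(2)) - 10229/2 = -10229/2 - 156/(-25 + I*sqrt(2))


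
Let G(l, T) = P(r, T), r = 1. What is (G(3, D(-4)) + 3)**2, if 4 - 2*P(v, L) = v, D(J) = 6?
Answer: 81/4 ≈ 20.250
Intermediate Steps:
P(v, L) = 2 - v/2
G(l, T) = 3/2 (G(l, T) = 2 - 1/2*1 = 2 - 1/2 = 3/2)
(G(3, D(-4)) + 3)**2 = (3/2 + 3)**2 = (9/2)**2 = 81/4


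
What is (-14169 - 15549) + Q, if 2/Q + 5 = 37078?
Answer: -1101735412/37073 ≈ -29718.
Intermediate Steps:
Q = 2/37073 (Q = 2/(-5 + 37078) = 2/37073 ≈ 5.3948e-5)
(-14169 - 15549) + Q = (-14169 - 15549) + 2/37073 = -29718 + 2/37073 = -1101735412/37073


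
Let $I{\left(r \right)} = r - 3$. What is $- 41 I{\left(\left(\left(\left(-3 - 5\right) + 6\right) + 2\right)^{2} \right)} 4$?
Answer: $492$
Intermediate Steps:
$I{\left(r \right)} = -3 + r$
$- 41 I{\left(\left(\left(\left(-3 - 5\right) + 6\right) + 2\right)^{2} \right)} 4 = - 41 \left(-3 + \left(\left(\left(-3 - 5\right) + 6\right) + 2\right)^{2}\right) 4 = - 41 \left(-3 + \left(\left(-8 + 6\right) + 2\right)^{2}\right) 4 = - 41 \left(-3 + \left(-2 + 2\right)^{2}\right) 4 = - 41 \left(-3 + 0^{2}\right) 4 = - 41 \left(-3 + 0\right) 4 = \left(-41\right) \left(-3\right) 4 = 123 \cdot 4 = 492$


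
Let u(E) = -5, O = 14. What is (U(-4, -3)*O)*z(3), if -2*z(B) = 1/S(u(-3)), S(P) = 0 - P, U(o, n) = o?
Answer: 28/5 ≈ 5.6000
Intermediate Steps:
S(P) = -P
z(B) = -⅒ (z(B) = -1/(2*((-1*(-5)))) = -1/(2*5) = -½*⅕ = -⅒)
(U(-4, -3)*O)*z(3) = -4*14*(-⅒) = -56*(-⅒) = 28/5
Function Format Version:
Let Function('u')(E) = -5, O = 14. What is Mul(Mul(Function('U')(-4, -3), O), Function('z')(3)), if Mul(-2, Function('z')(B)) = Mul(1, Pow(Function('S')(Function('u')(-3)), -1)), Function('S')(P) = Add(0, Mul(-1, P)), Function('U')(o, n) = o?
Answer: Rational(28, 5) ≈ 5.6000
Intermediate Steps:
Function('S')(P) = Mul(-1, P)
Function('z')(B) = Rational(-1, 10) (Function('z')(B) = Mul(Rational(-1, 2), Mul(1, Pow(Mul(-1, -5), -1))) = Mul(Rational(-1, 2), Mul(1, Pow(5, -1))) = Mul(Rational(-1, 2), Mul(1, Rational(1, 5))) = Mul(Rational(-1, 2), Rational(1, 5)) = Rational(-1, 10))
Mul(Mul(Function('U')(-4, -3), O), Function('z')(3)) = Mul(Mul(-4, 14), Rational(-1, 10)) = Mul(-56, Rational(-1, 10)) = Rational(28, 5)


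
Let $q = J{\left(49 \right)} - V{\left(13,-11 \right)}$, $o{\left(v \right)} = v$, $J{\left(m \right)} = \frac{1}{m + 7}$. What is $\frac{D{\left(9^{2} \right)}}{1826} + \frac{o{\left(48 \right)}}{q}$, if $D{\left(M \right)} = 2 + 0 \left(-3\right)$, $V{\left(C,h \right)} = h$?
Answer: $\frac{2454761}{563321} \approx 4.3577$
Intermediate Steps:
$J{\left(m \right)} = \frac{1}{7 + m}$
$D{\left(M \right)} = 2$ ($D{\left(M \right)} = 2 + 0 = 2$)
$q = \frac{617}{56}$ ($q = \frac{1}{7 + 49} - -11 = \frac{1}{56} + 11 = \frac{617}{56} \approx 11.018$)
$\frac{D{\left(9^{2} \right)}}{1826} + \frac{o{\left(48 \right)}}{q} = \frac{2}{1826} + \frac{48}{\frac{617}{56}} = 2 \cdot \frac{1}{1826} + 48 \cdot \frac{56}{617} = \frac{1}{913} + \frac{2688}{617} = \frac{2454761}{563321}$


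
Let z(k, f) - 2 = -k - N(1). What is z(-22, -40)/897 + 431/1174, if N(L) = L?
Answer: 17983/45786 ≈ 0.39276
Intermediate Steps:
z(k, f) = 1 - k (z(k, f) = 2 + (-k - 1*1) = 2 + (-k - 1) = 2 + (-1 - k) = 1 - k)
z(-22, -40)/897 + 431/1174 = (1 - 1*(-22))/897 + 431/1174 = (1 + 22)*(1/897) + 431*(1/1174) = 23*(1/897) + 431/1174 = 1/39 + 431/1174 = 17983/45786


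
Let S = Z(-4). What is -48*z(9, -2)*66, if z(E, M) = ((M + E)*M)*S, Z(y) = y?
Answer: -177408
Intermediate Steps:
S = -4
z(E, M) = -4*M*(E + M) (z(E, M) = ((M + E)*M)*(-4) = ((E + M)*M)*(-4) = (M*(E + M))*(-4) = -4*M*(E + M))
-48*z(9, -2)*66 = -(-192)*(-2)*(9 - 2)*66 = -(-192)*(-2)*7*66 = -48*56*66 = -2688*66 = -177408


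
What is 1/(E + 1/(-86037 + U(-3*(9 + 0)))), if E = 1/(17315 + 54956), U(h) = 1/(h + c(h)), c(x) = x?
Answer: 335770993729/743365 ≈ 4.5169e+5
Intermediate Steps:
U(h) = 1/(2*h) (U(h) = 1/(h + h) = 1/(2*h))
E = 1/72271 ≈ 1.3837e-5
1/(E + 1/(-86037 + U(-3*(9 + 0)))) = 1/(1/72271 + 1/(-86037 + 1/(2*((-3*(9 + 0)))))) = 1/(1/72271 + 1/(-86037 + 1/(2*((-3*9))))) = 1/(1/72271 + 1/(-86037 + (½)/(-27))) = 1/(1/72271 + 1/(-86037 + (½)*(-1/27))) = 1/(1/72271 + 1/(-86037 - 1/54)) = 1/(1/72271 + 1/(-4645999/54)) = 1/(1/72271 - 54/4645999) = 1/(743365/335770993729) = 335770993729/743365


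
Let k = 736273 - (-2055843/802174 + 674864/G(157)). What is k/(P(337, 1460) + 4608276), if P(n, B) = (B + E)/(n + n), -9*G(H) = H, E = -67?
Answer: 32891112374671693/195585570728925803 ≈ 0.16817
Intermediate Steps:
G(H) = -H/9
P(n, B) = (-67 + B)/(2*n) (P(n, B) = (B - 67)/(n + n) = (-67 + B)/((2*n)) = (-67 + B)*(1/(2*n)) = (-67 + B)/(2*n))
k = 97599739984189/125941318 (k = 736273 - (-2055843/802174 + 674864/((-⅑*157))) = 736273 - (-2055843*1/802174 + 674864/(-157/9)) = 736273 - (-2055843/802174 + 674864*(-9/157)) = 736273 - (-2055843/802174 - 6073776/157) = 736273 - 1*(-4872547956375/125941318) = 736273 + 4872547956375/125941318 = 97599739984189/125941318 ≈ 7.7496e+5)
k/(P(337, 1460) + 4608276) = 97599739984189/(125941318*((½)*(-67 + 1460)/337 + 4608276)) = 97599739984189/(125941318*((½)*(1/337)*1393 + 4608276)) = 97599739984189/(125941318*(1393/674 + 4608276)) = 97599739984189/(125941318*(3105979417/674)) = (97599739984189/125941318)*(674/3105979417) = 32891112374671693/195585570728925803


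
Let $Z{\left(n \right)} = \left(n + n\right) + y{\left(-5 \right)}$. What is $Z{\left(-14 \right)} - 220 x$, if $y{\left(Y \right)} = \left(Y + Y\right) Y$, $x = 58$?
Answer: $-12738$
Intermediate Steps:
$y{\left(Y \right)} = 2 Y^{2}$ ($y{\left(Y \right)} = 2 Y Y = 2 Y^{2}$)
$Z{\left(n \right)} = 50 + 2 n$ ($Z{\left(n \right)} = \left(n + n\right) + 2 \left(-5\right)^{2} = 2 n + 2 \cdot 25 = 2 n + 50 = 50 + 2 n$)
$Z{\left(-14 \right)} - 220 x = \left(50 + 2 \left(-14\right)\right) - 12760 = \left(50 - 28\right) - 12760 = 22 - 12760 = -12738$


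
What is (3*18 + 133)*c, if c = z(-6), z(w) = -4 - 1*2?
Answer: -1122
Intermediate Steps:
z(w) = -6 (z(w) = -4 - 2 = -6)
c = -6
(3*18 + 133)*c = (3*18 + 133)*(-6) = (54 + 133)*(-6) = 187*(-6) = -1122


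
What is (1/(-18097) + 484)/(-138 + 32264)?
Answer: 8758947/581384222 ≈ 0.015066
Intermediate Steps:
(1/(-18097) + 484)/(-138 + 32264) = (-1/18097 + 484)/32126 = (8758947/18097)*(1/32126) = 8758947/581384222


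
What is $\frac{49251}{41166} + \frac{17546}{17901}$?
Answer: $\frac{178215643}{81879174} \approx 2.1766$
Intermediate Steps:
$\frac{49251}{41166} + \frac{17546}{17901} = 49251 \cdot \frac{1}{41166} + 17546 \cdot \frac{1}{17901} = \frac{16417}{13722} + \frac{17546}{17901} = \frac{178215643}{81879174}$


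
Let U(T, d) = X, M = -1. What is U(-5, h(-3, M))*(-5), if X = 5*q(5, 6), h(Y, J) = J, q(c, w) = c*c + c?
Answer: -750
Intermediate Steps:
q(c, w) = c + c**2 (q(c, w) = c**2 + c = c + c**2)
X = 150 (X = 5*(5*(1 + 5)) = 5*(5*6) = 5*30 = 150)
U(T, d) = 150
U(-5, h(-3, M))*(-5) = 150*(-5) = -750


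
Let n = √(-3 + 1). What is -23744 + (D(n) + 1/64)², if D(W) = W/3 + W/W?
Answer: -875268983/36864 + 65*I*√2/96 ≈ -23743.0 + 0.95754*I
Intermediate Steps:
n = I*√2 (n = √(-2) = I*√2 ≈ 1.4142*I)
D(W) = 1 + W/3 (D(W) = W*(⅓) + 1 = W/3 + 1 = 1 + W/3)
-23744 + (D(n) + 1/64)² = -23744 + ((1 + (I*√2)/3) + 1/64)² = -23744 + ((1 + I*√2/3) + 1/64)² = -23744 + (65/64 + I*√2/3)²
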